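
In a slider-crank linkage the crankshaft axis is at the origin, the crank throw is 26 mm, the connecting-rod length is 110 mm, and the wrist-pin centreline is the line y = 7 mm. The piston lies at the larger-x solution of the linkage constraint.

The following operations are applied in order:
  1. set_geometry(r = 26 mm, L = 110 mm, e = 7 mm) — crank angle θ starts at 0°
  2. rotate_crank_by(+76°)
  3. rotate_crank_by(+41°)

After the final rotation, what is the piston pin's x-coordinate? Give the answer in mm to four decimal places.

set_geometry: r = 26 mm, L = 110 mm, e = 7 mm; θ ← 0°
rotate_crank_by(+76°): θ ← 0° +76° = 76°
rotate_crank_by(+41°): θ ← 76° +41° = 117°
crank pin P = (r cos θ, r sin θ) = (-11.803753, 23.166170)
h = r sin θ − e = 23.166170 − 7 = 16.166170
x = r cos θ + √(L² − h²) = -11.803753 + √(12100.0 − 261.3450) = -11.803753 + 108.805583 = 97.001830

97.0018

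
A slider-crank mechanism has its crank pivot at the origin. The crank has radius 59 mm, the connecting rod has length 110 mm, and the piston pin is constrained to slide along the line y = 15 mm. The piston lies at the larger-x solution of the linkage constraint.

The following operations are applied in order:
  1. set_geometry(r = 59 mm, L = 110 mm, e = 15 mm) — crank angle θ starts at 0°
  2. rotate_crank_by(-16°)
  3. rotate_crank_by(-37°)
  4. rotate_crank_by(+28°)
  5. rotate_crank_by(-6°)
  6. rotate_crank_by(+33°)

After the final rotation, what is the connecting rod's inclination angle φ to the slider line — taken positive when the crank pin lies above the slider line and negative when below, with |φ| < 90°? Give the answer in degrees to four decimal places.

set_geometry: r = 59 mm, L = 110 mm, e = 15 mm; θ ← 0°
rotate_crank_by(-16°): θ ← 0° -16° = -16°
rotate_crank_by(-37°): θ ← -16° -37° = -53°
rotate_crank_by(+28°): θ ← -53° +28° = -25°
rotate_crank_by(-6°): θ ← -25° -6° = -31°
rotate_crank_by(+33°): θ ← -31° +33° = 2°
crank pin P = (r cos θ, r sin θ) = (58.964059, 2.059070)
h = r sin θ − e = 2.059070 − 15 = -12.940930
sin φ = h / L = -12.940930 / 110 = -0.11764482
φ = arcsin(-0.11764482) = -6.756198°

-6.7562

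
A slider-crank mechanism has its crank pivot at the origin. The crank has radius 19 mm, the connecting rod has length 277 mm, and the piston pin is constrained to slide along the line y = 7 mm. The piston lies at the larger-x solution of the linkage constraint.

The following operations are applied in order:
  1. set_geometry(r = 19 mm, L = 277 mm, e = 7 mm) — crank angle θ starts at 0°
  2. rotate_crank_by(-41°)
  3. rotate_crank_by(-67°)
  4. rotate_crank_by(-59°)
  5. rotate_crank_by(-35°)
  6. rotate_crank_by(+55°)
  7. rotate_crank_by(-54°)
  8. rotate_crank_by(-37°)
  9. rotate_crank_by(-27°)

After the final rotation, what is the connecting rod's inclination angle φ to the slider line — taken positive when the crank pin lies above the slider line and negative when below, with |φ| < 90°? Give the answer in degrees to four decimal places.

2.4679

set_geometry: r = 19 mm, L = 277 mm, e = 7 mm; θ ← 0°
rotate_crank_by(-41°): θ ← 0° -41° = -41°
rotate_crank_by(-67°): θ ← -41° -67° = -108°
rotate_crank_by(-59°): θ ← -108° -59° = -167°
rotate_crank_by(-35°): θ ← -167° -35° = -202°
rotate_crank_by(+55°): θ ← -202° +55° = -147°
rotate_crank_by(-54°): θ ← -147° -54° = -201°
rotate_crank_by(-37°): θ ← -201° -37° = -238°
rotate_crank_by(-27°): θ ← -238° -27° = -265°
crank pin P = (r cos θ, r sin θ) = (-1.655959, 18.927699)
h = r sin θ − e = 18.927699 − 7 = 11.927699
sin φ = h / L = 11.927699 / 277 = 0.04306029
φ = arcsin(0.04306029) = 2.467936°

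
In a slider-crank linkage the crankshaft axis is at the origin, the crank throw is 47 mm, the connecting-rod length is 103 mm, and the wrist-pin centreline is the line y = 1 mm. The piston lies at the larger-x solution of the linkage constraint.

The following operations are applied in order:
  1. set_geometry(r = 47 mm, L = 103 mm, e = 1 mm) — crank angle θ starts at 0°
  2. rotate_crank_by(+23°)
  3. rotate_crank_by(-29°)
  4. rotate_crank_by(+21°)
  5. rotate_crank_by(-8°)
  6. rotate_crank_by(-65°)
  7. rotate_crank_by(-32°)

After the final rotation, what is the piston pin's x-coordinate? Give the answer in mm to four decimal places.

91.1318

set_geometry: r = 47 mm, L = 103 mm, e = 1 mm; θ ← 0°
rotate_crank_by(+23°): θ ← 0° +23° = 23°
rotate_crank_by(-29°): θ ← 23° -29° = -6°
rotate_crank_by(+21°): θ ← -6° +21° = 15°
rotate_crank_by(-8°): θ ← 15° -8° = 7°
rotate_crank_by(-65°): θ ← 7° -65° = -58°
rotate_crank_by(-32°): θ ← -58° -32° = -90°
crank pin P = (r cos θ, r sin θ) = (0.000000, -47.000000)
h = r sin θ − e = -47.000000 − 1 = -48.000000
x = r cos θ + √(L² − h²) = 0.000000 + √(10609.0 − 2304.0000) = 0.000000 + 91.131773 = 91.131773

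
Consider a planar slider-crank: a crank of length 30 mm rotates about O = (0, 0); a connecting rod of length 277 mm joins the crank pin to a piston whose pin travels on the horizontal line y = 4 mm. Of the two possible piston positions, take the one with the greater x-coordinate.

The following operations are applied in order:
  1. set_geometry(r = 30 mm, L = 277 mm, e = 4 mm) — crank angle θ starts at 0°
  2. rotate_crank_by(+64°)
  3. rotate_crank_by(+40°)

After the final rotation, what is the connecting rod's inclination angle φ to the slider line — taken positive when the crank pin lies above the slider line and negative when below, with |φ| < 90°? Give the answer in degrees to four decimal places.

5.2008

set_geometry: r = 30 mm, L = 277 mm, e = 4 mm; θ ← 0°
rotate_crank_by(+64°): θ ← 0° +64° = 64°
rotate_crank_by(+40°): θ ← 64° +40° = 104°
crank pin P = (r cos θ, r sin θ) = (-7.257657, 29.108872)
h = r sin θ − e = 29.108872 − 4 = 25.108872
sin φ = h / L = 25.108872 / 277 = 0.09064575
φ = arcsin(0.09064575) = 5.200757°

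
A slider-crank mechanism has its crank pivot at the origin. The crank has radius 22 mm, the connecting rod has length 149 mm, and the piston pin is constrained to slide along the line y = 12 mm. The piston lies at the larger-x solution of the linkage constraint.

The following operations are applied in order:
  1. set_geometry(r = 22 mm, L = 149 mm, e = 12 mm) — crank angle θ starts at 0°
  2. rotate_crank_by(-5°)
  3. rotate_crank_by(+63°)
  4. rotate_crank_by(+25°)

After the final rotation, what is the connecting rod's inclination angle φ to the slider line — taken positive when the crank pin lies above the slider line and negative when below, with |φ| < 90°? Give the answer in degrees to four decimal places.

set_geometry: r = 22 mm, L = 149 mm, e = 12 mm; θ ← 0°
rotate_crank_by(-5°): θ ← 0° -5° = -5°
rotate_crank_by(+63°): θ ← -5° +63° = 58°
rotate_crank_by(+25°): θ ← 58° +25° = 83°
crank pin P = (r cos θ, r sin θ) = (2.681126, 21.836015)
h = r sin θ − e = 21.836015 − 12 = 9.836015
sin φ = h / L = 9.836015 / 149 = 0.06601353
φ = arcsin(0.06601353) = 3.785049°

3.7850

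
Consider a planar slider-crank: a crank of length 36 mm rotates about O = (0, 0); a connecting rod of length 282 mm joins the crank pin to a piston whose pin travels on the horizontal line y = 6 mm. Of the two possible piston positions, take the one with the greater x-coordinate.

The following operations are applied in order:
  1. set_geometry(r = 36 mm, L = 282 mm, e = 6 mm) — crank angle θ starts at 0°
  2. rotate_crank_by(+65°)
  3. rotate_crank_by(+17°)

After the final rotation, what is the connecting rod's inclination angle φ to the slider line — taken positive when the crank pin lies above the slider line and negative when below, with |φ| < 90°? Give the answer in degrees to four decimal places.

set_geometry: r = 36 mm, L = 282 mm, e = 6 mm; θ ← 0°
rotate_crank_by(+65°): θ ← 0° +65° = 65°
rotate_crank_by(+17°): θ ← 65° +17° = 82°
crank pin P = (r cos θ, r sin θ) = (5.010232, 35.649650)
h = r sin θ − e = 35.649650 − 6 = 29.649650
sin φ = h / L = 29.649650 / 282 = 0.10514060
φ = arcsin(0.10514060) = 6.035267°

6.0353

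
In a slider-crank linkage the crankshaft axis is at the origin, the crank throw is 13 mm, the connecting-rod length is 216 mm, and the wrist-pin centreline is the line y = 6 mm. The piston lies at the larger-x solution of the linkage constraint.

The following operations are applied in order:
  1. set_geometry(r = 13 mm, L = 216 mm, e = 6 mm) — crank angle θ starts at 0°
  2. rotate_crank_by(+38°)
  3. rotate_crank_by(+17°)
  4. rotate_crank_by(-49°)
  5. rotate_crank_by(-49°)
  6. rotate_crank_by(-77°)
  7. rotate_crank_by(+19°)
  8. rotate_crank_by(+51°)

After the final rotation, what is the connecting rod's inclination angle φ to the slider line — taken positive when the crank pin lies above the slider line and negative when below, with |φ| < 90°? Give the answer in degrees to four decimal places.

-4.2370

set_geometry: r = 13 mm, L = 216 mm, e = 6 mm; θ ← 0°
rotate_crank_by(+38°): θ ← 0° +38° = 38°
rotate_crank_by(+17°): θ ← 38° +17° = 55°
rotate_crank_by(-49°): θ ← 55° -49° = 6°
rotate_crank_by(-49°): θ ← 6° -49° = -43°
rotate_crank_by(-77°): θ ← -43° -77° = -120°
rotate_crank_by(+19°): θ ← -120° +19° = -101°
rotate_crank_by(+51°): θ ← -101° +51° = -50°
crank pin P = (r cos θ, r sin θ) = (8.356239, -9.958578)
h = r sin θ − e = -9.958578 − 6 = -15.958578
sin φ = h / L = -15.958578 / 216 = -0.07388230
φ = arcsin(-0.07388230) = -4.237005°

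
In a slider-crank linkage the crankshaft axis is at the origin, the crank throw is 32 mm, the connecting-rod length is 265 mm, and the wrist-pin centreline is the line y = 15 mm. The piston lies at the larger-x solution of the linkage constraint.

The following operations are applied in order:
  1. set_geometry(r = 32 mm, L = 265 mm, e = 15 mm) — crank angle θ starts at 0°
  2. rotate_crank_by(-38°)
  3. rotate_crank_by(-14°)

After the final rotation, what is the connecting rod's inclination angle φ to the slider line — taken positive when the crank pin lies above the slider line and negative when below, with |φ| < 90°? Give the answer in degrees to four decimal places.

set_geometry: r = 32 mm, L = 265 mm, e = 15 mm; θ ← 0°
rotate_crank_by(-38°): θ ← 0° -38° = -38°
rotate_crank_by(-14°): θ ← -38° -14° = -52°
crank pin P = (r cos θ, r sin θ) = (19.701167, -25.216344)
h = r sin θ − e = -25.216344 − 15 = -40.216344
sin φ = h / L = -40.216344 / 265 = -0.15175979
φ = arcsin(-0.15175979) = -8.728923°

-8.7289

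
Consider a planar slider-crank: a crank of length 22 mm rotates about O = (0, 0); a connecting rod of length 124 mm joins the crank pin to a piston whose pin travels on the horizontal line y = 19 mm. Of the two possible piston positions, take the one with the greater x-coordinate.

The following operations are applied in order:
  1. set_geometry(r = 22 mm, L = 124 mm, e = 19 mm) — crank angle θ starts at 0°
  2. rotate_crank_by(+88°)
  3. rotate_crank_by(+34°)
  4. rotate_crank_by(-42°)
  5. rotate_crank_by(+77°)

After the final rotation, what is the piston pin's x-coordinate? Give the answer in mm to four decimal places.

set_geometry: r = 22 mm, L = 124 mm, e = 19 mm; θ ← 0°
rotate_crank_by(+88°): θ ← 0° +88° = 88°
rotate_crank_by(+34°): θ ← 88° +34° = 122°
rotate_crank_by(-42°): θ ← 122° -42° = 80°
rotate_crank_by(+77°): θ ← 80° +77° = 157°
crank pin P = (r cos θ, r sin θ) = (-20.251107, 8.596085)
h = r sin θ − e = 8.596085 − 19 = -10.403915
x = r cos θ + √(L² − h²) = -20.251107 + √(15376.0 − 108.2415) = -20.251107 + 123.562772 = 103.311665

103.3117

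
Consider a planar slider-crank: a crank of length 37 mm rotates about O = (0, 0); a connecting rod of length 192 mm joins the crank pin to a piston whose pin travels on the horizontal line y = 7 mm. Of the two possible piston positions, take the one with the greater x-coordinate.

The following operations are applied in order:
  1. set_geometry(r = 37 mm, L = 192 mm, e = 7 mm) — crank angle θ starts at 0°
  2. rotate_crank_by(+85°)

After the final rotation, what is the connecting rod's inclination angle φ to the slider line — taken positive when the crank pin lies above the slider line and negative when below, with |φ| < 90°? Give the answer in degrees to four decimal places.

set_geometry: r = 37 mm, L = 192 mm, e = 7 mm; θ ← 0°
rotate_crank_by(+85°): θ ← 0° +85° = 85°
crank pin P = (r cos θ, r sin θ) = (3.224762, 36.859204)
h = r sin θ − e = 36.859204 − 7 = 29.859204
sin φ = h / L = 29.859204 / 192 = 0.15551669
φ = arcsin(0.15551669) = 8.946764°

8.9468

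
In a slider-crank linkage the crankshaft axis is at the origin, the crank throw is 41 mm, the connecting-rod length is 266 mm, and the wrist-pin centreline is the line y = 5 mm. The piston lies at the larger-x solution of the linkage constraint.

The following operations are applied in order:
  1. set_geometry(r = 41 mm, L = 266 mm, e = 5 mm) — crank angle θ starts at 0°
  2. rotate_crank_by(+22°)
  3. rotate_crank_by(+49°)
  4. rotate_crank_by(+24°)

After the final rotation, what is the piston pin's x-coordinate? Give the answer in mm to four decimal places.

set_geometry: r = 41 mm, L = 266 mm, e = 5 mm; θ ← 0°
rotate_crank_by(+22°): θ ← 0° +22° = 22°
rotate_crank_by(+49°): θ ← 22° +49° = 71°
rotate_crank_by(+24°): θ ← 71° +24° = 95°
crank pin P = (r cos θ, r sin θ) = (-3.573385, 40.843983)
h = r sin θ − e = 40.843983 − 5 = 35.843983
x = r cos θ + √(L² − h²) = -3.573385 + √(70756.0 − 1284.7911) = -3.573385 + 263.573915 = 260.000530

260.0005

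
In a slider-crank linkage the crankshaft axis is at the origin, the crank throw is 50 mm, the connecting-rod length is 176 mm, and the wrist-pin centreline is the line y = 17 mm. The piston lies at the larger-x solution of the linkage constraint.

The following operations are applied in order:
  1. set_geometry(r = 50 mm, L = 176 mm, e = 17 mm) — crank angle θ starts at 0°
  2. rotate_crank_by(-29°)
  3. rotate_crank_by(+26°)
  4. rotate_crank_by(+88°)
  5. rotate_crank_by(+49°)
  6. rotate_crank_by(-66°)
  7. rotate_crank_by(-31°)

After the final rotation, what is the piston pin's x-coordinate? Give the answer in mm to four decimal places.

set_geometry: r = 50 mm, L = 176 mm, e = 17 mm; θ ← 0°
rotate_crank_by(-29°): θ ← 0° -29° = -29°
rotate_crank_by(+26°): θ ← -29° +26° = -3°
rotate_crank_by(+88°): θ ← -3° +88° = 85°
rotate_crank_by(+49°): θ ← 85° +49° = 134°
rotate_crank_by(-66°): θ ← 134° -66° = 68°
rotate_crank_by(-31°): θ ← 68° -31° = 37°
crank pin P = (r cos θ, r sin θ) = (39.931776, 30.090751)
h = r sin θ − e = 30.090751 − 17 = 13.090751
x = r cos θ + √(L² − h²) = 39.931776 + √(30976.0 − 171.3678) = 39.931776 + 175.512485 = 215.444260

215.4443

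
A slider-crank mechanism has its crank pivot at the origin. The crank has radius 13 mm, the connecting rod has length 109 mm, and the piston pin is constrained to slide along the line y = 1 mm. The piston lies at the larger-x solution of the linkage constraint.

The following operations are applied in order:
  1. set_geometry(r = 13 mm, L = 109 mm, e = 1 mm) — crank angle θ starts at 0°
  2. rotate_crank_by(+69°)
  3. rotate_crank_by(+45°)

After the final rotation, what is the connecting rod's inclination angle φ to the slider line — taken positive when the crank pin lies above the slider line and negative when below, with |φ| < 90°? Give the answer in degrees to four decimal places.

set_geometry: r = 13 mm, L = 109 mm, e = 1 mm; θ ← 0°
rotate_crank_by(+69°): θ ← 0° +69° = 69°
rotate_crank_by(+45°): θ ← 69° +45° = 114°
crank pin P = (r cos θ, r sin θ) = (-5.287576, 11.876091)
h = r sin θ − e = 11.876091 − 1 = 10.876091
sin φ = h / L = 10.876091 / 109 = 0.09978065
φ = arcsin(0.09978065) = 5.726540°

5.7265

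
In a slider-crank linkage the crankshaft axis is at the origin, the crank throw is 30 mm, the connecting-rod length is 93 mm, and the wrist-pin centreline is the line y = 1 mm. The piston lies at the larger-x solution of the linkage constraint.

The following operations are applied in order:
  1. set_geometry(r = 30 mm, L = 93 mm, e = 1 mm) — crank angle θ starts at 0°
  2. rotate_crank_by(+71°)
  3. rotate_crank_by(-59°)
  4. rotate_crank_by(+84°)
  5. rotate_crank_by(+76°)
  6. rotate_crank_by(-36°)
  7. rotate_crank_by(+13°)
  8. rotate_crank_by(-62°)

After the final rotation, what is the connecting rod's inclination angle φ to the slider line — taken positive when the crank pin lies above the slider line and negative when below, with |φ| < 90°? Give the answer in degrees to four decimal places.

18.1428

set_geometry: r = 30 mm, L = 93 mm, e = 1 mm; θ ← 0°
rotate_crank_by(+71°): θ ← 0° +71° = 71°
rotate_crank_by(-59°): θ ← 71° -59° = 12°
rotate_crank_by(+84°): θ ← 12° +84° = 96°
rotate_crank_by(+76°): θ ← 96° +76° = 172°
rotate_crank_by(-36°): θ ← 172° -36° = 136°
rotate_crank_by(+13°): θ ← 136° +13° = 149°
rotate_crank_by(-62°): θ ← 149° -62° = 87°
crank pin P = (r cos θ, r sin θ) = (1.570079, 29.958886)
h = r sin θ − e = 29.958886 − 1 = 28.958886
sin φ = h / L = 28.958886 / 93 = 0.31138587
φ = arcsin(0.31138587) = 18.142769°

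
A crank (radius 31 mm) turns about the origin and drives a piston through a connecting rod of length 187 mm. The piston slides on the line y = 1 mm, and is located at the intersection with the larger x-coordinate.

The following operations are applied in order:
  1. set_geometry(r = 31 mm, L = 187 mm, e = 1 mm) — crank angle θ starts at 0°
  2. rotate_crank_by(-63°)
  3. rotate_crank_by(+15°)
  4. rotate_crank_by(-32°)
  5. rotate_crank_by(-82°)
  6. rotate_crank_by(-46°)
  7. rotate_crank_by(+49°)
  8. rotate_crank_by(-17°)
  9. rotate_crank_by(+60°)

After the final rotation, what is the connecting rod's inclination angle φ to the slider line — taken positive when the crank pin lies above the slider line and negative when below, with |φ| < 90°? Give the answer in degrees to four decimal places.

set_geometry: r = 31 mm, L = 187 mm, e = 1 mm; θ ← 0°
rotate_crank_by(-63°): θ ← 0° -63° = -63°
rotate_crank_by(+15°): θ ← -63° +15° = -48°
rotate_crank_by(-32°): θ ← -48° -32° = -80°
rotate_crank_by(-82°): θ ← -80° -82° = -162°
rotate_crank_by(-46°): θ ← -162° -46° = -208°
rotate_crank_by(+49°): θ ← -208° +49° = -159°
rotate_crank_by(-17°): θ ← -159° -17° = -176°
rotate_crank_by(+60°): θ ← -176° +60° = -116°
crank pin P = (r cos θ, r sin θ) = (-13.589506, -27.862615)
h = r sin θ − e = -27.862615 − 1 = -28.862615
sin φ = h / L = -28.862615 / 187 = -0.15434554
φ = arcsin(-0.15434554) = -8.878842°

-8.8788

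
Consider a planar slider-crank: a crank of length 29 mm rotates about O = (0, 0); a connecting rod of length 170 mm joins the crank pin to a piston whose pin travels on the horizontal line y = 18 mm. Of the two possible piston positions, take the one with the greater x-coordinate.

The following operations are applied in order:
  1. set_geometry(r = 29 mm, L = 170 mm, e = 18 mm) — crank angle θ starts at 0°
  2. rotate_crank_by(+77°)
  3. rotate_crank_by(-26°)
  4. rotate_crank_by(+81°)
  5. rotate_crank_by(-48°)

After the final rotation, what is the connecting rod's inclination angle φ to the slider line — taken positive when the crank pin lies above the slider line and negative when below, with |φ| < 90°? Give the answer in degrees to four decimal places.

3.6563

set_geometry: r = 29 mm, L = 170 mm, e = 18 mm; θ ← 0°
rotate_crank_by(+77°): θ ← 0° +77° = 77°
rotate_crank_by(-26°): θ ← 77° -26° = 51°
rotate_crank_by(+81°): θ ← 51° +81° = 132°
rotate_crank_by(-48°): θ ← 132° -48° = 84°
crank pin P = (r cos θ, r sin θ) = (3.031325, 28.841135)
h = r sin θ − e = 28.841135 − 18 = 10.841135
sin φ = h / L = 10.841135 / 170 = 0.06377138
φ = arcsin(0.06377138) = 3.656312°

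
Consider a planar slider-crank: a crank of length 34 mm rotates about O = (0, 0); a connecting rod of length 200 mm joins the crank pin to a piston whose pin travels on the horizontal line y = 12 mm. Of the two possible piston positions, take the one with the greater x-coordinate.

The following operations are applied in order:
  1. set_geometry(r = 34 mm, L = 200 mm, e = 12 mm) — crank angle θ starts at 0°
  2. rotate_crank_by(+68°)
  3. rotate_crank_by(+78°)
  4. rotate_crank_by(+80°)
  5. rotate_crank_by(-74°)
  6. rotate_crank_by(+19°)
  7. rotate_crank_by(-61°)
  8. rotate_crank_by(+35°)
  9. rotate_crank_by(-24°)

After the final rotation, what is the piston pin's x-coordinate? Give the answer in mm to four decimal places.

181.7526

set_geometry: r = 34 mm, L = 200 mm, e = 12 mm; θ ← 0°
rotate_crank_by(+68°): θ ← 0° +68° = 68°
rotate_crank_by(+78°): θ ← 68° +78° = 146°
rotate_crank_by(+80°): θ ← 146° +80° = 226°
rotate_crank_by(-74°): θ ← 226° -74° = 152°
rotate_crank_by(+19°): θ ← 152° +19° = 171°
rotate_crank_by(-61°): θ ← 171° -61° = 110°
rotate_crank_by(+35°): θ ← 110° +35° = 145°
rotate_crank_by(-24°): θ ← 145° -24° = 121°
crank pin P = (r cos θ, r sin θ) = (-17.511295, 29.143688)
h = r sin θ − e = 29.143688 − 12 = 17.143688
x = r cos θ + √(L² − h²) = -17.511295 + √(40000.0 − 293.9060) = -17.511295 + 199.263880 = 181.752586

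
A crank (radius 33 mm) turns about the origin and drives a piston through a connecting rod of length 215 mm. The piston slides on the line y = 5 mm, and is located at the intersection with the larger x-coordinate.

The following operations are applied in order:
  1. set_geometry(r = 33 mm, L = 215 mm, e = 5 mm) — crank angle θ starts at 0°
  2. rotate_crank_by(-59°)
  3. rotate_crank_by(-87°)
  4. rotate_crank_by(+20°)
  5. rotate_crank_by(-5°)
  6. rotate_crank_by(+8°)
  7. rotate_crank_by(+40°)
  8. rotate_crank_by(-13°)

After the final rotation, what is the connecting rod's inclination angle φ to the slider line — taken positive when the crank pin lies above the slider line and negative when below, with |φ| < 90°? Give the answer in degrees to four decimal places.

set_geometry: r = 33 mm, L = 215 mm, e = 5 mm; θ ← 0°
rotate_crank_by(-59°): θ ← 0° -59° = -59°
rotate_crank_by(-87°): θ ← -59° -87° = -146°
rotate_crank_by(+20°): θ ← -146° +20° = -126°
rotate_crank_by(-5°): θ ← -126° -5° = -131°
rotate_crank_by(+8°): θ ← -131° +8° = -123°
rotate_crank_by(+40°): θ ← -123° +40° = -83°
rotate_crank_by(-13°): θ ← -83° -13° = -96°
crank pin P = (r cos θ, r sin θ) = (-3.449439, -32.819223)
h = r sin θ − e = -32.819223 − 5 = -37.819223
sin φ = h / L = -37.819223 / 215 = -0.17590336
φ = arcsin(-0.17590336) = -10.131232°

-10.1312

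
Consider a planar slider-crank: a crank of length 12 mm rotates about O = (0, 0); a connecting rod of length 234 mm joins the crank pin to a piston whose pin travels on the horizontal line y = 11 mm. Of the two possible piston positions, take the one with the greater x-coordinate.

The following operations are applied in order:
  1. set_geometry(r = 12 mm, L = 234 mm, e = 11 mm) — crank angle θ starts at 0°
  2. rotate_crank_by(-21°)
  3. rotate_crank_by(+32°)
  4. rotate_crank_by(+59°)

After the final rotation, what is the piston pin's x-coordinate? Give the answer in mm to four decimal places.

238.1041

set_geometry: r = 12 mm, L = 234 mm, e = 11 mm; θ ← 0°
rotate_crank_by(-21°): θ ← 0° -21° = -21°
rotate_crank_by(+32°): θ ← -21° +32° = 11°
rotate_crank_by(+59°): θ ← 11° +59° = 70°
crank pin P = (r cos θ, r sin θ) = (4.104242, 11.276311)
h = r sin θ − e = 11.276311 − 11 = 0.276311
x = r cos θ + √(L² − h²) = 4.104242 + √(54756.0 − 0.0763) = 4.104242 + 233.999837 = 238.104079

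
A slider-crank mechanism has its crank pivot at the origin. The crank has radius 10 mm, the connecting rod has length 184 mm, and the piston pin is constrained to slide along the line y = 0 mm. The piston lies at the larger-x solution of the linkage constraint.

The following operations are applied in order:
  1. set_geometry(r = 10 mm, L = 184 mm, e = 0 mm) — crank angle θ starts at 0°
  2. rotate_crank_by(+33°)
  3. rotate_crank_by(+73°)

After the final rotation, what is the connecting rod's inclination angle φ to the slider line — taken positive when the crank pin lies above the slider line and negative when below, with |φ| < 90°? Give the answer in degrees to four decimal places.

set_geometry: r = 10 mm, L = 184 mm, e = 0 mm; θ ← 0°
rotate_crank_by(+33°): θ ← 0° +33° = 33°
rotate_crank_by(+73°): θ ← 33° +73° = 106°
crank pin P = (r cos θ, r sin θ) = (-2.756374, 9.612617)
h = r sin θ − e = 9.612617 − 0 = 9.612617
sin φ = h / L = 9.612617 / 184 = 0.05224248
φ = arcsin(0.05224248) = 2.994637°

2.9946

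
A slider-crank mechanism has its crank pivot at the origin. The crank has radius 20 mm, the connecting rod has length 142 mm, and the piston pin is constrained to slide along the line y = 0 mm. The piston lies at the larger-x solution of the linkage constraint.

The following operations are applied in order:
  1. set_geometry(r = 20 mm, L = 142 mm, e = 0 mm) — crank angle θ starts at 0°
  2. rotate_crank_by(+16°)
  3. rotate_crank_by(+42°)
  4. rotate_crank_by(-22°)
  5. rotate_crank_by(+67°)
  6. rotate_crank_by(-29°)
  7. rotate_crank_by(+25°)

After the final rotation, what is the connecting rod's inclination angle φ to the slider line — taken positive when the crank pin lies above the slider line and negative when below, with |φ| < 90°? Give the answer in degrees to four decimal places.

set_geometry: r = 20 mm, L = 142 mm, e = 0 mm; θ ← 0°
rotate_crank_by(+16°): θ ← 0° +16° = 16°
rotate_crank_by(+42°): θ ← 16° +42° = 58°
rotate_crank_by(-22°): θ ← 58° -22° = 36°
rotate_crank_by(+67°): θ ← 36° +67° = 103°
rotate_crank_by(-29°): θ ← 103° -29° = 74°
rotate_crank_by(+25°): θ ← 74° +25° = 99°
crank pin P = (r cos θ, r sin θ) = (-3.128689, 19.753767)
h = r sin θ − e = 19.753767 − 0 = 19.753767
sin φ = h / L = 19.753767 / 142 = 0.13911103
φ = arcsin(0.13911103) = 7.996409°

7.9964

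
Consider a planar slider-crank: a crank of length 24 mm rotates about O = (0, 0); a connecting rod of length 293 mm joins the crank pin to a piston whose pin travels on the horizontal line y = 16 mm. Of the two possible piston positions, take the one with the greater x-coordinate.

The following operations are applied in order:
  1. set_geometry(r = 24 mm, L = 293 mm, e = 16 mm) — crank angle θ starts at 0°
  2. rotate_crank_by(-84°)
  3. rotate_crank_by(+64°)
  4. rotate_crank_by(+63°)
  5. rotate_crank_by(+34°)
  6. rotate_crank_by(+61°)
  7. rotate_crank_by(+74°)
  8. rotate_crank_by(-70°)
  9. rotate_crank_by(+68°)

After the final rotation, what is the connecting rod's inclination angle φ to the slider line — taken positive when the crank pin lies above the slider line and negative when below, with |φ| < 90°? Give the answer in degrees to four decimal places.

set_geometry: r = 24 mm, L = 293 mm, e = 16 mm; θ ← 0°
rotate_crank_by(-84°): θ ← 0° -84° = -84°
rotate_crank_by(+64°): θ ← -84° +64° = -20°
rotate_crank_by(+63°): θ ← -20° +63° = 43°
rotate_crank_by(+34°): θ ← 43° +34° = 77°
rotate_crank_by(+61°): θ ← 77° +61° = 138°
rotate_crank_by(+74°): θ ← 138° +74° = 212°
rotate_crank_by(-70°): θ ← 212° -70° = 142°
rotate_crank_by(+68°): θ ← 142° +68° = 210°
crank pin P = (r cos θ, r sin θ) = (-20.784610, -12.000000)
h = r sin θ − e = -12.000000 − 16 = -28.000000
sin φ = h / L = -28.000000 / 293 = -0.09556314
φ = arcsin(-0.09556314) = -5.483733°

-5.4837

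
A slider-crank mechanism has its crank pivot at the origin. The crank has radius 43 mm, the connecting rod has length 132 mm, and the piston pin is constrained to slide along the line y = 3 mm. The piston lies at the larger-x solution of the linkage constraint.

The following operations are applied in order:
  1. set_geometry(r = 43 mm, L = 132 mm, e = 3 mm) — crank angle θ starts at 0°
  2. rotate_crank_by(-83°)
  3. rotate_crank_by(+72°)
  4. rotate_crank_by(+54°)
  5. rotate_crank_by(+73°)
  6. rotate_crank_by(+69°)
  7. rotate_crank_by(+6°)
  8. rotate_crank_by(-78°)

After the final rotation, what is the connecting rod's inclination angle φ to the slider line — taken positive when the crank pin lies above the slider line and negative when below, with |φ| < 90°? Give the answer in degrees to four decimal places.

16.0892

set_geometry: r = 43 mm, L = 132 mm, e = 3 mm; θ ← 0°
rotate_crank_by(-83°): θ ← 0° -83° = -83°
rotate_crank_by(+72°): θ ← -83° +72° = -11°
rotate_crank_by(+54°): θ ← -11° +54° = 43°
rotate_crank_by(+73°): θ ← 43° +73° = 116°
rotate_crank_by(+69°): θ ← 116° +69° = 185°
rotate_crank_by(+6°): θ ← 185° +6° = 191°
rotate_crank_by(-78°): θ ← 191° -78° = 113°
crank pin P = (r cos θ, r sin θ) = (-16.801439, 39.581709)
h = r sin θ − e = 39.581709 − 3 = 36.581709
sin φ = h / L = 36.581709 / 132 = 0.27713416
φ = arcsin(0.27713416) = 16.089236°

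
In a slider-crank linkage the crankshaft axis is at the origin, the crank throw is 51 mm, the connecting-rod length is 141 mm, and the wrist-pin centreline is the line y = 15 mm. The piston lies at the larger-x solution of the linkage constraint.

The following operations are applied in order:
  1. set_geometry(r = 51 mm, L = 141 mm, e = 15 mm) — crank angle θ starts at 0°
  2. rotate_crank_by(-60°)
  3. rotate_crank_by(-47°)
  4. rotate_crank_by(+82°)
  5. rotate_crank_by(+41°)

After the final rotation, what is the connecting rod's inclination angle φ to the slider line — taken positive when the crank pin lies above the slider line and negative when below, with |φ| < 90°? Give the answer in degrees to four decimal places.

set_geometry: r = 51 mm, L = 141 mm, e = 15 mm; θ ← 0°
rotate_crank_by(-60°): θ ← 0° -60° = -60°
rotate_crank_by(-47°): θ ← -60° -47° = -107°
rotate_crank_by(+82°): θ ← -107° +82° = -25°
rotate_crank_by(+41°): θ ← -25° +41° = 16°
crank pin P = (r cos θ, r sin θ) = (49.024346, 14.057505)
h = r sin θ − e = 14.057505 − 15 = -0.942495
sin φ = h / L = -0.942495 / 141 = -0.00668436
φ = arcsin(-0.00668436) = -0.382989°

-0.3830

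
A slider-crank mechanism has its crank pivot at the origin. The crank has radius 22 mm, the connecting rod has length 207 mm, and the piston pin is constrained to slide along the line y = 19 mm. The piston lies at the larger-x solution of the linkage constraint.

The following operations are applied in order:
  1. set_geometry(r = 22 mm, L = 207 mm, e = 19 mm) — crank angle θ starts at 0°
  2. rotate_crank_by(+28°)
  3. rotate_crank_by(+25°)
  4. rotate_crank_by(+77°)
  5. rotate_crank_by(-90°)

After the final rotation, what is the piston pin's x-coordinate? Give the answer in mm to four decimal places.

set_geometry: r = 22 mm, L = 207 mm, e = 19 mm; θ ← 0°
rotate_crank_by(+28°): θ ← 0° +28° = 28°
rotate_crank_by(+25°): θ ← 28° +25° = 53°
rotate_crank_by(+77°): θ ← 53° +77° = 130°
rotate_crank_by(-90°): θ ← 130° -90° = 40°
crank pin P = (r cos θ, r sin θ) = (16.852978, 14.141327)
h = r sin θ − e = 14.141327 − 19 = -4.858673
x = r cos θ + √(L² − h²) = 16.852978 + √(42849.0 − 23.6067) = 16.852978 + 206.942971 = 223.795949

223.7959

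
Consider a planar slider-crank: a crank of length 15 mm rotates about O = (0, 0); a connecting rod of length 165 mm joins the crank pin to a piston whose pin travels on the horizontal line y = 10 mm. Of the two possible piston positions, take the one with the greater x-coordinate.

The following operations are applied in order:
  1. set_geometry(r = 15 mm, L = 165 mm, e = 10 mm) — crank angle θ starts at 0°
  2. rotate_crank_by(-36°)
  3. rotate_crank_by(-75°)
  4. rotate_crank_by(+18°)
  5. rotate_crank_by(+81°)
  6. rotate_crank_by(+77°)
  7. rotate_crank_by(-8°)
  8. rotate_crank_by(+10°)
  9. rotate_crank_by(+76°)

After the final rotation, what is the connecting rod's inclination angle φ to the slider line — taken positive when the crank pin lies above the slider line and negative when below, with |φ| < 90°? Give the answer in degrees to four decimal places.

set_geometry: r = 15 mm, L = 165 mm, e = 10 mm; θ ← 0°
rotate_crank_by(-36°): θ ← 0° -36° = -36°
rotate_crank_by(-75°): θ ← -36° -75° = -111°
rotate_crank_by(+18°): θ ← -111° +18° = -93°
rotate_crank_by(+81°): θ ← -93° +81° = -12°
rotate_crank_by(+77°): θ ← -12° +77° = 65°
rotate_crank_by(-8°): θ ← 65° -8° = 57°
rotate_crank_by(+10°): θ ← 57° +10° = 67°
rotate_crank_by(+76°): θ ← 67° +76° = 143°
crank pin P = (r cos θ, r sin θ) = (-11.979533, 9.027225)
h = r sin θ − e = 9.027225 − 10 = -0.972775
sin φ = h / L = -0.972775 / 165 = -0.00589560
φ = arcsin(-0.00589560) = -0.337795°

-0.3378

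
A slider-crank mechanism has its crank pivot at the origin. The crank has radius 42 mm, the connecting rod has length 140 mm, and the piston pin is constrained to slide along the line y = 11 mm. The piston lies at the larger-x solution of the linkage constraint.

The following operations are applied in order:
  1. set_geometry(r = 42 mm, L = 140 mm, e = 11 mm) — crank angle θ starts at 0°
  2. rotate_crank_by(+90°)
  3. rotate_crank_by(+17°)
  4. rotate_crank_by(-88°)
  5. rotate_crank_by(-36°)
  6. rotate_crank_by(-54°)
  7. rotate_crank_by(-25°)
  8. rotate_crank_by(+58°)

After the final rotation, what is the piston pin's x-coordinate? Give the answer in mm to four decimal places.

168.1576

set_geometry: r = 42 mm, L = 140 mm, e = 11 mm; θ ← 0°
rotate_crank_by(+90°): θ ← 0° +90° = 90°
rotate_crank_by(+17°): θ ← 90° +17° = 107°
rotate_crank_by(-88°): θ ← 107° -88° = 19°
rotate_crank_by(-36°): θ ← 19° -36° = -17°
rotate_crank_by(-54°): θ ← -17° -54° = -71°
rotate_crank_by(-25°): θ ← -71° -25° = -96°
rotate_crank_by(+58°): θ ← -96° +58° = -38°
crank pin P = (r cos θ, r sin θ) = (33.096452, -25.857782)
h = r sin θ − e = -25.857782 − 11 = -36.857782
x = r cos θ + √(L² − h²) = 33.096452 + √(19600.0 − 1358.4961) = 33.096452 + 135.061112 = 168.157563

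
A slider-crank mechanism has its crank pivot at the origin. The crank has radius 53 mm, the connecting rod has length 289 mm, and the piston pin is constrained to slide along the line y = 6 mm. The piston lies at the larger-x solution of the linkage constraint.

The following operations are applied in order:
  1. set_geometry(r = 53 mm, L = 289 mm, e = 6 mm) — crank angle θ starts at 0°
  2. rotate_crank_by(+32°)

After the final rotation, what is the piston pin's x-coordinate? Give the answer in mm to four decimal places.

set_geometry: r = 53 mm, L = 289 mm, e = 6 mm; θ ← 0°
rotate_crank_by(+32°): θ ← 0° +32° = 32°
crank pin P = (r cos θ, r sin θ) = (44.946549, 28.085721)
h = r sin θ − e = 28.085721 − 6 = 22.085721
x = r cos θ + √(L² − h²) = 44.946549 + √(83521.0 − 487.7791) = 44.946549 + 288.154856 = 333.101405

333.1014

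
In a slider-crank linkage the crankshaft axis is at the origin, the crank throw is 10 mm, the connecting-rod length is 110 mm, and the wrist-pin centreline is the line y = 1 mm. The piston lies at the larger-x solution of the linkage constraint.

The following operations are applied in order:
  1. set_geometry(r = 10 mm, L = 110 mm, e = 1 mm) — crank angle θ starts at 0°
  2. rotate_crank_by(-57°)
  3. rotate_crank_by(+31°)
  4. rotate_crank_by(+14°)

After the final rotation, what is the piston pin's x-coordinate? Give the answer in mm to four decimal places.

119.7384

set_geometry: r = 10 mm, L = 110 mm, e = 1 mm; θ ← 0°
rotate_crank_by(-57°): θ ← 0° -57° = -57°
rotate_crank_by(+31°): θ ← -57° +31° = -26°
rotate_crank_by(+14°): θ ← -26° +14° = -12°
crank pin P = (r cos θ, r sin θ) = (9.781476, -2.079117)
h = r sin θ − e = -2.079117 − 1 = -3.079117
x = r cos θ + √(L² − h²) = 9.781476 + √(12100.0 − 9.4810) = 9.781476 + 109.956896 = 119.738372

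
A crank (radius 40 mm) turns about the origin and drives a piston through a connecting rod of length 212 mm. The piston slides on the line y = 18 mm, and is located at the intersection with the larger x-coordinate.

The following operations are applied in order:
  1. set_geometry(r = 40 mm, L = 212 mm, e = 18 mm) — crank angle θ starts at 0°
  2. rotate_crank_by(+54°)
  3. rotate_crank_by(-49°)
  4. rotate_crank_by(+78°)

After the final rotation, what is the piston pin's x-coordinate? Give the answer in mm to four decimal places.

215.7611

set_geometry: r = 40 mm, L = 212 mm, e = 18 mm; θ ← 0°
rotate_crank_by(+54°): θ ← 0° +54° = 54°
rotate_crank_by(-49°): θ ← 54° -49° = 5°
rotate_crank_by(+78°): θ ← 5° +78° = 83°
crank pin P = (r cos θ, r sin θ) = (4.874774, 39.701846)
h = r sin θ − e = 39.701846 − 18 = 21.701846
x = r cos θ + √(L² − h²) = 4.874774 + √(44944.0 − 470.9701) = 4.874774 + 210.886296 = 215.761070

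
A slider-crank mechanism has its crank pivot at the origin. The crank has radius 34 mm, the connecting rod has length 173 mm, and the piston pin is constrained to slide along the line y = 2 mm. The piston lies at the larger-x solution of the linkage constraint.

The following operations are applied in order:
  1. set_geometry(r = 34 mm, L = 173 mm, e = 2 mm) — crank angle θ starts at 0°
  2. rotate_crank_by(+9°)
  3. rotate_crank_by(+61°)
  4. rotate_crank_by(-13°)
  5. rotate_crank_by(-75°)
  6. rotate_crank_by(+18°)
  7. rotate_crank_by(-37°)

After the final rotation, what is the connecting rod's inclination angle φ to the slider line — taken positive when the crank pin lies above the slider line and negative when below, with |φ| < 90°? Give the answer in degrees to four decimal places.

set_geometry: r = 34 mm, L = 173 mm, e = 2 mm; θ ← 0°
rotate_crank_by(+9°): θ ← 0° +9° = 9°
rotate_crank_by(+61°): θ ← 9° +61° = 70°
rotate_crank_by(-13°): θ ← 70° -13° = 57°
rotate_crank_by(-75°): θ ← 57° -75° = -18°
rotate_crank_by(+18°): θ ← -18° +18° = 0°
rotate_crank_by(-37°): θ ← 0° -37° = -37°
crank pin P = (r cos θ, r sin θ) = (27.153607, -20.461711)
h = r sin θ − e = -20.461711 − 2 = -22.461711
sin φ = h / L = -22.461711 / 173 = -0.12983648
φ = arcsin(-0.12983648) = -7.460143°

-7.4601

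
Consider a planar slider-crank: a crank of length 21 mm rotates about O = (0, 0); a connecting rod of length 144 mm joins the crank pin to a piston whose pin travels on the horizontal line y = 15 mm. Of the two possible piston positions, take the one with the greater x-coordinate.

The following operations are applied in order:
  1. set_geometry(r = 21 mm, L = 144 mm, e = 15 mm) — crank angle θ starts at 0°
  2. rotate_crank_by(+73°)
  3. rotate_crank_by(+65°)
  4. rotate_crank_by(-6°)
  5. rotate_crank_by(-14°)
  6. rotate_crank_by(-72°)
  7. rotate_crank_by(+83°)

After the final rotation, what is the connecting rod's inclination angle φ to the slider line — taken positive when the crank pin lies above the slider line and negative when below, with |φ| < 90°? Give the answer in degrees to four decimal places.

0.5252

set_geometry: r = 21 mm, L = 144 mm, e = 15 mm; θ ← 0°
rotate_crank_by(+73°): θ ← 0° +73° = 73°
rotate_crank_by(+65°): θ ← 73° +65° = 138°
rotate_crank_by(-6°): θ ← 138° -6° = 132°
rotate_crank_by(-14°): θ ← 132° -14° = 118°
rotate_crank_by(-72°): θ ← 118° -72° = 46°
rotate_crank_by(+83°): θ ← 46° +83° = 129°
crank pin P = (r cos θ, r sin θ) = (-13.215728, 16.320065)
h = r sin θ − e = 16.320065 − 15 = 1.320065
sin φ = h / L = 1.320065 / 144 = 0.00916712
φ = arcsin(0.00916712) = 0.525245°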